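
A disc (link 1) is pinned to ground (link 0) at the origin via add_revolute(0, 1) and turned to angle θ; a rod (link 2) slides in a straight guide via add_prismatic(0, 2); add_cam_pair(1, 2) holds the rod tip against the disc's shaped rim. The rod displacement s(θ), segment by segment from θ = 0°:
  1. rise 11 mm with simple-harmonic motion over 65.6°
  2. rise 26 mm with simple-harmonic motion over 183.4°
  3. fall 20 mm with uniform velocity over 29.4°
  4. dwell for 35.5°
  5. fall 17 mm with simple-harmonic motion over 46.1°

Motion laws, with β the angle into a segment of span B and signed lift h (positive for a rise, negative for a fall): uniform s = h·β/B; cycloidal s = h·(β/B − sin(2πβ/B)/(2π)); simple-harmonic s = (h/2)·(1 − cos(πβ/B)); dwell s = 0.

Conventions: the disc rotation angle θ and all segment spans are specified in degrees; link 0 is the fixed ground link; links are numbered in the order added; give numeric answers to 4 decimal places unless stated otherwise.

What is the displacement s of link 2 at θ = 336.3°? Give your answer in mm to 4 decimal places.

segment 1 (0° to 65.6°, simple-harmonic, h = 11) is passed completely: s = 0.0000 + (11) = 11.0000
segment 2 (65.6° to 249°, simple-harmonic, h = 26) is passed completely: s = 11.0000 + (26) = 37.0000
segment 3 (249° to 278.4°, uniform, h = -20) is passed completely: s = 37.0000 + (-20) = 17.0000
segment 4 (278.4° to 313.9°, dwell): s unchanged at 17.0000
θ = 336.3° falls in segment 5 (313.9° to 360°, simple-harmonic, h = -17): β = 336.3 − 313.9 = 22.4°, B = 46.1°; Δs = -17/2·(1 − cos(π·0.4859)) = -8.1236; s = 17.0000 − 8.1236 = 8.8764

8.8764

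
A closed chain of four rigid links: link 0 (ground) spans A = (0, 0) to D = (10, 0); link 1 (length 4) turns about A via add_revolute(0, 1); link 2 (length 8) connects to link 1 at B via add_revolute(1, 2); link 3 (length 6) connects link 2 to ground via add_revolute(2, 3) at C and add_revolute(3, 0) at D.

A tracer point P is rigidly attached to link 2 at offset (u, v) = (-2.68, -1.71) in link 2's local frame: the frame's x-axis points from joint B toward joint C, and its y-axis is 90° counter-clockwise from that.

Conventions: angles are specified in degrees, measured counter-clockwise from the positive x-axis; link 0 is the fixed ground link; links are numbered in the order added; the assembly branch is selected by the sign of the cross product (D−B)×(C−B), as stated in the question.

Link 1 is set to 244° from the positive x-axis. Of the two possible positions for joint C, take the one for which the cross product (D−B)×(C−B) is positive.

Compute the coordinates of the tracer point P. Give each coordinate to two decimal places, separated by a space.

A=(0,0), D=(10.00,0)
B = A + 4.00·(cos244°, sin244°) = (-1.7535, -3.5952)
|BD| = 12.2910
circle(B,8.00) ∩ circle(D,6.00): a=7.2846, h=3.3068
  candidates: C₊=(4.2452,1.6978) cross=40.644; C₋=(6.1797,-4.6266) cross=-40.644
  branch + wants cross > 0 → take C=(4.2452,1.6978) (cross=40.644)
ex = (C−B)/|BC| = (0.7498,0.6616); ey = (-0.6616,0.7498)
P = B + -2.68·ex + -1.71·ey = (-2.6317,-6.6505)

-2.63 -6.65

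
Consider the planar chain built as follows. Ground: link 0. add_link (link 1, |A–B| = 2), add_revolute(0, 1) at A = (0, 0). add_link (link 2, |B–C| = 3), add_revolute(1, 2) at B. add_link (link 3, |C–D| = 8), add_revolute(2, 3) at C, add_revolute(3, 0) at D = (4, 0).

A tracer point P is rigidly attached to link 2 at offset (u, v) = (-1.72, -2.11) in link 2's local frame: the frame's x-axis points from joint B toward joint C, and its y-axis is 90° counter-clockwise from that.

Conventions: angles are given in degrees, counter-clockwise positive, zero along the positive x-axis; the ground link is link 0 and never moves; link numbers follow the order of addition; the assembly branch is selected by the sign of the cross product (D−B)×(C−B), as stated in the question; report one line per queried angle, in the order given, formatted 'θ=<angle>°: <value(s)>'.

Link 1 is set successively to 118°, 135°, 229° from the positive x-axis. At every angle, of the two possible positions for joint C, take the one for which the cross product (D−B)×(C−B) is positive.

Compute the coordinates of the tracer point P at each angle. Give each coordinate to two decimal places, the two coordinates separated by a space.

A=(0,0), D=(4.00,0)
θ=118°: B = A + 2.00·(cos118°, sin118°) = (-0.9389, 1.7659)
θ=118°: |BD| = 5.2451
θ=118°: circle(B,3.00) ∩ circle(D,8.00): a=-2.6204, h=1.4607
θ=118°:   candidates: C₊=(-2.9146,4.0235) cross=7.662; C₋=(-3.8981,1.2727) cross=-7.662
θ=118°:   branch + wants cross > 0 → take C=(-2.9146,4.0235) (cross=7.662)
θ=118°: ex = (C−B)/|BC| = (-0.6585,0.7525); ey = (-0.7525,-0.6585)
θ=118°: P = B + -1.72·ex + -2.11·ey = (1.7816,1.8610)
θ=135°: B = A + 2.00·(cos135°, sin135°) = (-1.4142, 1.4142)
θ=135°: |BD| = 5.5959
θ=135°: circle(B,3.00) ∩ circle(D,8.00): a=-2.1164, h=2.1262
θ=135°:   candidates: C₊=(-2.9246,4.0063) cross=11.898; C₋=(-3.9993,-0.1081) cross=-11.898
θ=135°:   branch + wants cross > 0 → take C=(-2.9246,4.0063) (cross=11.898)
θ=135°: ex = (C−B)/|BC| = (-0.5035,0.8640); ey = (-0.8640,-0.5035)
θ=135°: P = B + -1.72·ex + -2.11·ey = (1.2748,0.9904)
θ=229°: B = A + 2.00·(cos229°, sin229°) = (-1.3121, -1.5094)
θ=229°: |BD| = 5.5224
θ=229°: circle(B,3.00) ∩ circle(D,8.00): a=-2.2185, h=2.0195
θ=229°:   candidates: C₊=(-3.9981,-0.1732) cross=11.152; C₋=(-2.8942,-4.0584) cross=-11.152
θ=229°:   branch + wants cross > 0 → take C=(-3.9981,-0.1732) (cross=11.152)
θ=229°: ex = (C−B)/|BC| = (-0.8953,0.4454); ey = (-0.4454,-0.8953)
θ=229°: P = B + -1.72·ex + -2.11·ey = (1.1676,-0.3863)

θ=118°: 1.78 1.86
θ=135°: 1.27 0.99
θ=229°: 1.17 -0.39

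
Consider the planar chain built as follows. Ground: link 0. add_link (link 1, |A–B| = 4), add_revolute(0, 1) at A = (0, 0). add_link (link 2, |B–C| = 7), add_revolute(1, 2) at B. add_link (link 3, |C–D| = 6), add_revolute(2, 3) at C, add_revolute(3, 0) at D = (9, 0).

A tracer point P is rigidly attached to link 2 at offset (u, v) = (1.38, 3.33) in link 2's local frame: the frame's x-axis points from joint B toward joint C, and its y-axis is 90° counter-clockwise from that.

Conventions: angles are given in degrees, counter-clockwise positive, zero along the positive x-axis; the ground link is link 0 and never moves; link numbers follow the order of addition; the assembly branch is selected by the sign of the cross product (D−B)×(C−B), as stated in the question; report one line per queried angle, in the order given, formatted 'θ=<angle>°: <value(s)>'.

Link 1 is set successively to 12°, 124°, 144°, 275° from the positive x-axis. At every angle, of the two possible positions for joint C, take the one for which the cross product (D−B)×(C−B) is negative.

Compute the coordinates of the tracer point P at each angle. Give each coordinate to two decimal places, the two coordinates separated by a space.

A=(0,0), D=(9.00,0)
θ=12°: B = A + 4.00·(cos12°, sin12°) = (3.9126, 0.8316)
θ=12°: |BD| = 5.1549
θ=12°: circle(B,7.00) ∩ circle(D,6.00): a=3.8384, h=5.8538
θ=12°:   candidates: C₊=(8.6451,5.9895) cross=30.176; C₋=(6.7563,-5.5647) cross=-30.176
θ=12°:   branch - wants cross < 0 → take C=(6.7563,-5.5647) (cross=-30.176)
θ=12°: ex = (C−B)/|BC| = (0.4062,-0.9138); ey = (0.9138,0.4062)
θ=12°: P = B + 1.38·ex + 3.33·ey = (7.5160,0.9235)
θ=124°: B = A + 4.00·(cos124°, sin124°) = (-2.2368, 3.3162)
θ=124°: |BD| = 11.7159
θ=124°: circle(B,7.00) ∩ circle(D,6.00): a=6.4127, h=2.8065
θ=124°:   candidates: C₊=(4.7081,4.1928) cross=32.881; C₋=(3.1193,-1.1907) cross=-32.881
θ=124°:   branch - wants cross < 0 → take C=(3.1193,-1.1907) (cross=-32.881)
θ=124°: ex = (C−B)/|BC| = (0.7652,-0.6438); ey = (0.6438,0.7652)
θ=124°: P = B + 1.38·ex + 3.33·ey = (0.9631,4.9756)
θ=144°: B = A + 4.00·(cos144°, sin144°) = (-3.2361, 2.3511)
θ=144°: |BD| = 12.4599
θ=144°: circle(B,7.00) ∩ circle(D,6.00): a=6.7516, h=1.8481
θ=144°:   candidates: C₊=(3.7430,2.8921) cross=23.027; C₋=(3.0455,-0.7378) cross=-23.027
θ=144°:   branch - wants cross < 0 → take C=(3.0455,-0.7378) (cross=-23.027)
θ=144°: ex = (C−B)/|BC| = (0.8974,-0.4413); ey = (0.4413,0.8974)
θ=144°: P = B + 1.38·ex + 3.33·ey = (-0.5282,4.7304)
θ=275°: B = A + 4.00·(cos275°, sin275°) = (0.3486, -3.9848)
θ=275°: |BD| = 9.5250
θ=275°: circle(B,7.00) ∩ circle(D,6.00): a=5.4449, h=4.3992
θ=275°:   candidates: C₊=(3.4537,2.2888) cross=41.902; C₋=(7.1346,-5.7026) cross=-41.902
θ=275°:   branch - wants cross < 0 → take C=(7.1346,-5.7026) (cross=-41.902)
θ=275°: ex = (C−B)/|BC| = (0.9694,-0.2454); ey = (0.2454,0.9694)
θ=275°: P = B + 1.38·ex + 3.33·ey = (2.5036,-1.0953)

θ=12°: 7.52 0.92
θ=124°: 0.96 4.98
θ=144°: -0.53 4.73
θ=275°: 2.50 -1.10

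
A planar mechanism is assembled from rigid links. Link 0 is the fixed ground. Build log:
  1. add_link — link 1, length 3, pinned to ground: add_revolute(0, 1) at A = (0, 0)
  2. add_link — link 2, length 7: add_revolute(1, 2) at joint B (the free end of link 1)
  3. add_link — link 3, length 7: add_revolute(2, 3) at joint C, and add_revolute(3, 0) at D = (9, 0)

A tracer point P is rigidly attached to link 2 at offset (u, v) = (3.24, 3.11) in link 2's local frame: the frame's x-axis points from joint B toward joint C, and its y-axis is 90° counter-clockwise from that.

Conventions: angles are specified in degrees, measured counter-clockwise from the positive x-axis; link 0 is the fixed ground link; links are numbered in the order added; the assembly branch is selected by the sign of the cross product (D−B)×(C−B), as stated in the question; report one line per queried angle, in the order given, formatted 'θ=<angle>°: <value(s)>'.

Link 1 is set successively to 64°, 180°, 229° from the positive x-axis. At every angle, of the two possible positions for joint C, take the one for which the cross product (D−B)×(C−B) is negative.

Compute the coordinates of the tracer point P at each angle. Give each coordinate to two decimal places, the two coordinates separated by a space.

A=(0,0), D=(9.00,0)
θ=64°: B = A + 3.00·(cos64°, sin64°) = (1.3151, 2.6964)
θ=64°: |BD| = 8.1442
θ=64°: circle(B,7.00) ∩ circle(D,7.00): a=4.0721, h=5.6937
θ=64°:   candidates: C₊=(7.0426,6.7208) cross=46.370; C₋=(3.2725,-4.0244) cross=-46.370
θ=64°:   branch - wants cross < 0 → take C=(3.2725,-4.0244) (cross=-46.370)
θ=64°: ex = (C−B)/|BC| = (0.2796,-0.9601); ey = (0.9601,0.2796)
θ=64°: P = B + 3.24·ex + 3.11·ey = (5.2070,0.4553)
θ=180°: B = A + 3.00·(cos180°, sin180°) = (-3.0000, 0.0000)
θ=180°: |BD| = 12.0000
θ=180°: circle(B,7.00) ∩ circle(D,7.00): a=6.0000, h=3.6056
θ=180°:   candidates: C₊=(3.0000,3.6056) cross=43.267; C₋=(3.0000,-3.6056) cross=-43.267
θ=180°:   branch - wants cross < 0 → take C=(3.0000,-3.6056) (cross=-43.267)
θ=180°: ex = (C−B)/|BC| = (0.8571,-0.5151); ey = (0.5151,0.8571)
θ=180°: P = B + 3.24·ex + 3.11·ey = (1.3790,0.9969)
θ=229°: B = A + 3.00·(cos229°, sin229°) = (-1.9682, -2.2641)
θ=229°: |BD| = 11.1994
θ=229°: circle(B,7.00) ∩ circle(D,7.00): a=5.5997, h=4.2004
θ=229°:   candidates: C₊=(2.6667,2.9816) cross=47.042; C₋=(4.3651,-5.2457) cross=-47.042
θ=229°:   branch - wants cross < 0 → take C=(4.3651,-5.2457) (cross=-47.042)
θ=229°: ex = (C−B)/|BC| = (0.9048,-0.4259); ey = (0.4259,0.9048)
θ=229°: P = B + 3.24·ex + 3.11·ey = (2.2879,-0.8304)

θ=64°: 5.21 0.46
θ=180°: 1.38 1.00
θ=229°: 2.29 -0.83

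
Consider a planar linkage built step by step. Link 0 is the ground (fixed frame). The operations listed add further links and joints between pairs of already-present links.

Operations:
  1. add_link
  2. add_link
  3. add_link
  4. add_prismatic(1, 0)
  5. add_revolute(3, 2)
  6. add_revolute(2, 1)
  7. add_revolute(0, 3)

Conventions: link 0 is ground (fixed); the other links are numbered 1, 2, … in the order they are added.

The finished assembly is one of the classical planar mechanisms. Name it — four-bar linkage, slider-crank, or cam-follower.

links: 4 (incl. ground); joints: 3 revolute, 1 prismatic, 0 higher (cam) pair, forming one closed loop
4 links, 3 revolutes + 1 prismatic in one loop → slider-crank

slider-crank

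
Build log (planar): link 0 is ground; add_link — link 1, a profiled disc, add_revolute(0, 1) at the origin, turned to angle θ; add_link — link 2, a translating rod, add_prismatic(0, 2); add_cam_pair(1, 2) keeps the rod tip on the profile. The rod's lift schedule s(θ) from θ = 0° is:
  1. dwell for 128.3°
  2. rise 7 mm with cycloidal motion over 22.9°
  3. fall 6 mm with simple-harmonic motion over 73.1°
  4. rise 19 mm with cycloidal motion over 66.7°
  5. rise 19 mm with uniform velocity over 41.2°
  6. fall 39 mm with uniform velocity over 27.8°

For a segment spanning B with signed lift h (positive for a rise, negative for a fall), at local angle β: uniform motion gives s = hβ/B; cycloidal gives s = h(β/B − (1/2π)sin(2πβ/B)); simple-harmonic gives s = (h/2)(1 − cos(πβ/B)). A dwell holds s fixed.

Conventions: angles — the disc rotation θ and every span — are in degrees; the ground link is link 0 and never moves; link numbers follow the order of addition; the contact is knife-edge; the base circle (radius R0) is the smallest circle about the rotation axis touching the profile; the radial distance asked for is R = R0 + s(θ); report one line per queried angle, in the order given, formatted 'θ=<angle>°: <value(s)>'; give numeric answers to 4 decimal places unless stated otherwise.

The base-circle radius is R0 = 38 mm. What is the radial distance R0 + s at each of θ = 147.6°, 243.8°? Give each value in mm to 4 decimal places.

seg 1 [0°–128.3°] dwell: s stays 0.0000
seg 2 [128.3°–151.2°] cycloidal, h=7: θ=147.6° here. β=19.3, B=22.9. 7·(0.8428 − sin(2π·0.8428)/(2π)) = 6.8296 → s = 6.8296
seg 2 [128.3°–151.2°] cycloidal, h=7: full span → s += 7 → s = 7.0000
seg 3 [151.2°–224.3°] simple-harmonic, h=-6: full span → s += -6 → s = 1.0000
seg 4 [224.3°–291°] cycloidal, h=19: θ=243.8° here. β=19.5, B=66.7. 19·(0.2924 − sin(2π·0.2924)/(2π)) = 2.6372 → s = 3.6372
θ=147.6°: R = R0 + s = 38 + 6.8296 = 44.8296
θ=243.8°: R = R0 + s = 38 + 3.6372 = 41.6372

θ=147.6°: 44.8296
θ=243.8°: 41.6372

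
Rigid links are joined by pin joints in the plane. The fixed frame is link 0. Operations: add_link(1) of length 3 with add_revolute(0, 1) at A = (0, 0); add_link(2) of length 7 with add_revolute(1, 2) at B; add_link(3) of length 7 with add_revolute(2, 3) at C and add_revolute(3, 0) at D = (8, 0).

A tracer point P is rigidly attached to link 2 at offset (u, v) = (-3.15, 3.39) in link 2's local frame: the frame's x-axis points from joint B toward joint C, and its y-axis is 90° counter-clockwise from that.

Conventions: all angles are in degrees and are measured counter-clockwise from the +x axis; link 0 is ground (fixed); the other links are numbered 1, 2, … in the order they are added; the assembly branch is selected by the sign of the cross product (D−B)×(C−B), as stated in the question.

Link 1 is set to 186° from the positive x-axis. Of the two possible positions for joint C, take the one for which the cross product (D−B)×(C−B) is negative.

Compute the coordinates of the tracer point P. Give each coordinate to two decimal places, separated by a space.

A=(0,0), D=(8.00,0)
B = A + 3.00·(cos186°, sin186°) = (-2.9836, -0.3136)
|BD| = 10.9880
circle(B,7.00) ∩ circle(D,7.00): a=5.4940, h=4.3377
  candidates: C₊=(2.3844,4.1792) cross=47.663; C₋=(2.6320,-4.4927) cross=-47.663
  branch - wants cross < 0 → take C=(2.6320,-4.4927) (cross=-47.663)
ex = (C−B)/|BC| = (0.8022,-0.5970); ey = (0.5970,0.8022)
P = B + -3.15·ex + 3.39·ey = (-3.4867,4.2866)

-3.49 4.29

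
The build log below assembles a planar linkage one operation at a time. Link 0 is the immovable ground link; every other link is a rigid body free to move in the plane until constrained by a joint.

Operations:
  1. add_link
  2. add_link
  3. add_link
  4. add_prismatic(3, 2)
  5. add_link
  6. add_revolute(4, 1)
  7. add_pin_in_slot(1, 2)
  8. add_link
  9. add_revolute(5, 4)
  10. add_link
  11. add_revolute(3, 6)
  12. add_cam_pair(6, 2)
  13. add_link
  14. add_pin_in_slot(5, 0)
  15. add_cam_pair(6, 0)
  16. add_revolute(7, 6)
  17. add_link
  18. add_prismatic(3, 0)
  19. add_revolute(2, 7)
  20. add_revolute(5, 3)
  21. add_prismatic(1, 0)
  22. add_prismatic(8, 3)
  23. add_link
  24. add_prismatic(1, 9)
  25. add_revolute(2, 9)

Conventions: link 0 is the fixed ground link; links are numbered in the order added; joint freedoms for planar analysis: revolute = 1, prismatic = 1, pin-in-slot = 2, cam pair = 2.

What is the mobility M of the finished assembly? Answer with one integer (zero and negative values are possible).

link 0 = ground. State L|J1|J2 = 1|0|0
+link1  2|0|0
+link2  3|0|0
+link3  4|0|0
P(3,2) f=1→J1  4|1|0
+link4  5|1|0
R(4,1) f=1→J1  5|2|0
PS(1,2) f=2→J2  5|2|1
+link5  6|2|1
R(5,4) f=1→J1  6|3|1
+link6  7|3|1
R(3,6) f=1→J1  7|4|1
C(6,2) f=2→J2  7|4|2
+link7  8|4|2
PS(5,0) f=2→J2  8|4|3
C(6,0) f=2→J2  8|4|4
R(7,6) f=1→J1  8|5|4
+link8  9|5|4
P(3,0) f=1→J1  9|6|4
R(2,7) f=1→J1  9|7|4
R(5,3) f=1→J1  9|8|4
P(1,0) f=1→J1  9|9|4
P(8,3) f=1→J1  9|10|4
+link9  10|10|4
P(1,9) f=1→J1  10|11|4
R(2,9) f=1→J1  10|12|4
M = 3(10−1)−2·12−4 = 27−24−4 = -1

M = -1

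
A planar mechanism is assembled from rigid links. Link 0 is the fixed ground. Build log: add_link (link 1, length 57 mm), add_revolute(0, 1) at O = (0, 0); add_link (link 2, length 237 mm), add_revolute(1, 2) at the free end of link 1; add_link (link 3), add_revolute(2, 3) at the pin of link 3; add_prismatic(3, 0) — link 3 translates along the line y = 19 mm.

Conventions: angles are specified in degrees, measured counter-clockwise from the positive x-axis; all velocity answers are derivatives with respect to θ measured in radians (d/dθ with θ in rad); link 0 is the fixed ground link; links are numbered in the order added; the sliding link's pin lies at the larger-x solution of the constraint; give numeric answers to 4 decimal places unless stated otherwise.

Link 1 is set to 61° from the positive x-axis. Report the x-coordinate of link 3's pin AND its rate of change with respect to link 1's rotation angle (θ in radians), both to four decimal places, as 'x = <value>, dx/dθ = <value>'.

geometry: r = 57 mm, L = 237 mm, e = 19 mm
crank pin P = (r cos θ, r sin θ) = (27.634148, 49.853323)
h = r sin θ − e = 49.853323 − 19 = 30.853323
x = r cos θ + √(L² − h²) = 27.634148 + 234.983132 = 262.617281
dx/dθ = −r sin θ − h·r cos θ/√(L² − h²) (θ in radians; h = 30.853323) = -53.481691

x = 262.6173, dx/dθ = -53.4817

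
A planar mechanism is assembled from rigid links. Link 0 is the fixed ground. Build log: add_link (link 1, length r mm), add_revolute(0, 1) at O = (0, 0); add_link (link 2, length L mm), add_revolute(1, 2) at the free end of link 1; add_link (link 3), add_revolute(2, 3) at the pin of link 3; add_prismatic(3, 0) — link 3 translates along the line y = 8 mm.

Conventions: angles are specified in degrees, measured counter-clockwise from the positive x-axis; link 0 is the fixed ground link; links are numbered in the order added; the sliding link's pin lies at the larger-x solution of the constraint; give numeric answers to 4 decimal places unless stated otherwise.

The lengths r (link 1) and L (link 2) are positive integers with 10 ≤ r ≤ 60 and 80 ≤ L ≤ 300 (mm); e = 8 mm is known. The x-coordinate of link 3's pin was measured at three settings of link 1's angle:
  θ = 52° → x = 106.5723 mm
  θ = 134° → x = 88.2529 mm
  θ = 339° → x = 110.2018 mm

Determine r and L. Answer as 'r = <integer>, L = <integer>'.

constraint per measurement: (x − r cos θ)² + (r sin θ − e)² = L²
subtracting the θ₁ and θ₂ equations cancels the r² and L² terms:
r = (x₁² − x₂²) / (2[(x₁cos θ₁ + e sin θ₁) − (x₂cos θ₂ + e sin θ₂)]) = 14.0000 → r = 14
L² = (x₁ − r cos θ₁)² + (r sin θ₁ − e)² = 9603.9919 → L = 98.0000 → L = 98
check at θ₃=339°: x = 110.2018 (printed 110.2018) ✓

r = 14, L = 98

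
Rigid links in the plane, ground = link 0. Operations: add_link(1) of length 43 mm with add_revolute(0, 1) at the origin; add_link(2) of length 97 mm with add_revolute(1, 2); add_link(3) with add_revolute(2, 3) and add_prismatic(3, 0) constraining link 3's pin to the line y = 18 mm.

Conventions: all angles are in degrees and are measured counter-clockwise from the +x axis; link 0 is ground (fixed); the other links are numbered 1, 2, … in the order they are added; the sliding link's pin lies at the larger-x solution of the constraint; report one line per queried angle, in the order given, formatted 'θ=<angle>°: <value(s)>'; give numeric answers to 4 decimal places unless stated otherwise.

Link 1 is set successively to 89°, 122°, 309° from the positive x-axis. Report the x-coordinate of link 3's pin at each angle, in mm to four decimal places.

geometry: r = 43 mm, L = 97 mm, e = 18 mm
θ=89°: crank pin P = (r cos θ, r sin θ) = (0.750453, 42.993451)
θ=89°: h = r sin θ − e = 42.993451 − 18 = 24.993451
θ=89°: x = r cos θ + √(L² − h²) = 0.750453 + 93.724743 = 94.475196
θ=122°: crank pin P = (r cos θ, r sin θ) = (-22.786528, 36.466068)
θ=122°: h = r sin θ − e = 36.466068 − 18 = 18.466068
θ=122°: x = r cos θ + √(L² − h²) = -22.786528 + 95.226070 = 72.439541
θ=309°: crank pin P = (r cos θ, r sin θ) = (27.060777, -33.417276)
θ=309°: h = r sin θ − e = -33.417276 − 18 = -51.417276
θ=309°: x = r cos θ + √(L² − h²) = 27.060777 + 82.251223 = 109.312000

θ=89°: 94.4752
θ=122°: 72.4395
θ=309°: 109.3120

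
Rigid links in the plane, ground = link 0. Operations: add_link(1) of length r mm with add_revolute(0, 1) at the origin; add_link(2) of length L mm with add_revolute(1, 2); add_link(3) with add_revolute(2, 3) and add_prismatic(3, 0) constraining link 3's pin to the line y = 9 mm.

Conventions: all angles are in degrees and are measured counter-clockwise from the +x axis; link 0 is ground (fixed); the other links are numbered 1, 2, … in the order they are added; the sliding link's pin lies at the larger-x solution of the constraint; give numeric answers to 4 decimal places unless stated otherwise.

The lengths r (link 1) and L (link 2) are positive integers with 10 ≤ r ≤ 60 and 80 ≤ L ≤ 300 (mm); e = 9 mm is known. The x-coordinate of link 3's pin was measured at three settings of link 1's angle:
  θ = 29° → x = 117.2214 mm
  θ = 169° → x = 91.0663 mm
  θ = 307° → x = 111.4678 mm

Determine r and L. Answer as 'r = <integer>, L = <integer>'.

constraint per measurement: (x − r cos θ)² + (r sin θ − e)² = L²
subtracting the θ₁ and θ₂ equations cancels the r² and L² terms:
r = (x₁² − x₂²) / (2[(x₁cos θ₁ + e sin θ₁) − (x₂cos θ₂ + e sin θ₂)]) = 14.0000 → r = 14
L² = (x₁ − r cos θ₁)² + (r sin θ₁ − e)² = 11025.0085 → L = 105.0000 → L = 105
check at θ₃=307°: x = 111.4678 (printed 111.4678) ✓

r = 14, L = 105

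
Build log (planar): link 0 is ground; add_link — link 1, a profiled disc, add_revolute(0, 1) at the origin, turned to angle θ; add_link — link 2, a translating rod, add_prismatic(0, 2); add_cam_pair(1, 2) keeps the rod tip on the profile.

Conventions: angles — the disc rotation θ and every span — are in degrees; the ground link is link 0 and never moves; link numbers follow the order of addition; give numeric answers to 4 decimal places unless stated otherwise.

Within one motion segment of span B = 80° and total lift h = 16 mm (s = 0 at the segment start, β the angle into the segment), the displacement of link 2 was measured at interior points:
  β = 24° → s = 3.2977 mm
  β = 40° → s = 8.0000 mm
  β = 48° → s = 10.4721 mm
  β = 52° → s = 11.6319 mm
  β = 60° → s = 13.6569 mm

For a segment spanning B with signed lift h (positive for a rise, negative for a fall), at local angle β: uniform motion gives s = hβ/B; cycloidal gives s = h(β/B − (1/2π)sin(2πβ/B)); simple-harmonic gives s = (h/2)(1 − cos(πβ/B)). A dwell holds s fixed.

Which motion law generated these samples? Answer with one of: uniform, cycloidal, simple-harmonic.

candidates at β/B = r: uniform s = h·r (linear in β); cycloidal s = h·(r − sin(2πr)/(2π)); simple-harmonic s = (h/2)(1 − cos(πr))
β=24°: printed 3.2977 | uniform 4.8000, cycloidal 2.3782, simple-harmonic 3.2977
β=40°: printed 8.0000 | uniform 8.0000, cycloidal 8.0000, simple-harmonic 8.0000
β=48°: printed 10.4721 | uniform 9.6000, cycloidal 11.0968, simple-harmonic 10.4721
β=52°: printed 11.6319 | uniform 10.4000, cycloidal 12.4601, simple-harmonic 11.6319
β=60°: printed 13.6569 | uniform 12.0000, cycloidal 14.5465, simple-harmonic 13.6569
only one law matches every sample → simple-harmonic

simple-harmonic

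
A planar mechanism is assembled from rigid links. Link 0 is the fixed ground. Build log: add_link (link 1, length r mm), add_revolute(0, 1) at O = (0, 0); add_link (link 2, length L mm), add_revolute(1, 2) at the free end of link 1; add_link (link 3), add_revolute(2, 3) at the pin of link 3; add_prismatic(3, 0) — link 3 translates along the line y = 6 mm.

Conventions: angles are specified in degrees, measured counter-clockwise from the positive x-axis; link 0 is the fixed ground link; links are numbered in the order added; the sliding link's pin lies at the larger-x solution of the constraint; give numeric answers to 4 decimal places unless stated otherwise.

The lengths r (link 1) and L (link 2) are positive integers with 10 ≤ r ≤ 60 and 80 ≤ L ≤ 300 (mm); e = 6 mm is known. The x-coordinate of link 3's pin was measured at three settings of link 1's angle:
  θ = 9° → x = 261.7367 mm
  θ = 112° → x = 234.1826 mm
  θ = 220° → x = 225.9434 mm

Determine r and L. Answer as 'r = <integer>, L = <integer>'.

constraint per measurement: (x − r cos θ)² + (r sin θ − e)² = L²
subtracting the θ₁ and θ₂ equations cancels the r² and L² terms:
r = (x₁² − x₂²) / (2[(x₁cos θ₁ + e sin θ₁) − (x₂cos θ₂ + e sin θ₂)]) = 19.9999 → r = 20
L² = (x₁ − r cos θ₁)² + (r sin θ₁ − e)² = 58563.9844 → L = 242.0000 → L = 242
check at θ₃=220°: x = 225.9434 (printed 225.9434) ✓

r = 20, L = 242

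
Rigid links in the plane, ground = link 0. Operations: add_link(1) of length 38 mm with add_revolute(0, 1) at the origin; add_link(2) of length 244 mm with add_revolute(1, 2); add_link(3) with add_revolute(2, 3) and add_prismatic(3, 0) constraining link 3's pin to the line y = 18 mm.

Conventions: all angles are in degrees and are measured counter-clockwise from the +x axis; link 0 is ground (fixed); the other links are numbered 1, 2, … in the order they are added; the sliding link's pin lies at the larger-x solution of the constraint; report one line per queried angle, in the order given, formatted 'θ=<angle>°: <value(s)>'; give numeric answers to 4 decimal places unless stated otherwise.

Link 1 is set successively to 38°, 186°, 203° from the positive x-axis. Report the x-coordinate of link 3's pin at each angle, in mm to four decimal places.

geometry: r = 38 mm, L = 244 mm, e = 18 mm
θ=38°: crank pin P = (r cos θ, r sin θ) = (29.944409, 23.395136)
θ=38°: h = r sin θ − e = 23.395136 − 18 = 5.395136
θ=38°: x = r cos θ + √(L² − h²) = 29.944409 + 243.940346 = 273.884755
θ=186°: crank pin P = (r cos θ, r sin θ) = (-37.791832, -3.972082)
θ=186°: h = r sin θ − e = -3.972082 − 18 = -21.972082
θ=186°: x = r cos θ + √(L² − h²) = -37.791832 + 243.008699 = 205.216867
θ=203°: crank pin P = (r cos θ, r sin θ) = (-34.979184, -14.847783)
θ=203°: h = r sin θ − e = -14.847783 − 18 = -32.847783
θ=203°: x = r cos θ + √(L² − h²) = -34.979184 + 241.778872 = 206.799688

θ=38°: 273.8848
θ=186°: 205.2169
θ=203°: 206.7997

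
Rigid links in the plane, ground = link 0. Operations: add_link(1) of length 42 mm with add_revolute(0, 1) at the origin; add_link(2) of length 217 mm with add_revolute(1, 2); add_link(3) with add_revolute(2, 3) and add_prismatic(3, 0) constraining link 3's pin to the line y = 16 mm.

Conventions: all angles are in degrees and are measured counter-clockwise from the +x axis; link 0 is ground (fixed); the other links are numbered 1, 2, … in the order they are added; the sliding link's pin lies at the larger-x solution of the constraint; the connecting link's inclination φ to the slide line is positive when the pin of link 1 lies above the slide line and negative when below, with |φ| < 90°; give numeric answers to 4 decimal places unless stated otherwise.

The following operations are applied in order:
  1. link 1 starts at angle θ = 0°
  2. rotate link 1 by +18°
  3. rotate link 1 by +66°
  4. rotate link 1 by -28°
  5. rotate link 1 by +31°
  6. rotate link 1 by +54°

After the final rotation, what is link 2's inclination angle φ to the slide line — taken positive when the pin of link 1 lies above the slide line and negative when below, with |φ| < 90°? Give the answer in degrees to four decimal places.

geometry: r = 42 mm, L = 217 mm, e = 16 mm; θ starts at 0°
rotate link 1 by +18°: θ ← 0° +18° = 18°
rotate link 1 by +66°: θ ← 18° +66° = 84°
rotate link 1 by -28°: θ ← 84° -28° = 56°
rotate link 1 by +31°: θ ← 56° +31° = 87°
rotate link 1 by +54°: θ ← 87° +54° = 141°
h = r sin θ − e = 26.431456 − 16 = 10.431456
sin φ = h / L = 10.431456 / 217 = 0.04807123
φ = arcsin(0.04807123) = 2.755340°

2.7553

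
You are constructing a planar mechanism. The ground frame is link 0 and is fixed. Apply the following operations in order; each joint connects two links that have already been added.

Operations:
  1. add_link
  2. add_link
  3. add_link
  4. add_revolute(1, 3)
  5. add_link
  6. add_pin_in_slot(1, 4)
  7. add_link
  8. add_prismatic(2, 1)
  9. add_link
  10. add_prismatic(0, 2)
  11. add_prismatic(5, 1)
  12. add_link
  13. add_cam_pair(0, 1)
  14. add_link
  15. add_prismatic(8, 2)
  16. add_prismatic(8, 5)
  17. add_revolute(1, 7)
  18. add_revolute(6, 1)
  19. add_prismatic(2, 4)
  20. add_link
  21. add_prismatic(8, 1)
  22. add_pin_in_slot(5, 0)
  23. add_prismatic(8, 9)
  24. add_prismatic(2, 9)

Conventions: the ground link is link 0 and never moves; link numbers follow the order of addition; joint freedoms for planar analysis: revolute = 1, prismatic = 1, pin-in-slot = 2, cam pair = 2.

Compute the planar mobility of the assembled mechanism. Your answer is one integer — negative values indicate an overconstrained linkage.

ground; <1,0,0>
#1 <2,0,0>
#2 <3,0,0>
#3 <4,0,0>
R:1↔3 J1 <4,1,0>
#4 <5,1,0>
PS:1↔4 J2 <5,1,1>
#5 <6,1,1>
P:2↔1 J1 <6,2,1>
#6 <7,2,1>
P:0↔2 J1 <7,3,1>
P:5↔1 J1 <7,4,1>
#7 <8,4,1>
C:0↔1 J2 <8,4,2>
#8 <9,4,2>
P:8↔2 J1 <9,5,2>
P:8↔5 J1 <9,6,2>
R:1↔7 J1 <9,7,2>
R:6↔1 J1 <9,8,2>
P:2↔4 J1 <9,9,2>
#9 <10,9,2>
P:8↔1 J1 <10,10,2>
PS:5↔0 J2 <10,10,3>
P:8↔9 J1 <10,11,3>
P:2↔9 J1 <10,12,3>
3×9 − 2×12 − 1×3 = 0

M = 0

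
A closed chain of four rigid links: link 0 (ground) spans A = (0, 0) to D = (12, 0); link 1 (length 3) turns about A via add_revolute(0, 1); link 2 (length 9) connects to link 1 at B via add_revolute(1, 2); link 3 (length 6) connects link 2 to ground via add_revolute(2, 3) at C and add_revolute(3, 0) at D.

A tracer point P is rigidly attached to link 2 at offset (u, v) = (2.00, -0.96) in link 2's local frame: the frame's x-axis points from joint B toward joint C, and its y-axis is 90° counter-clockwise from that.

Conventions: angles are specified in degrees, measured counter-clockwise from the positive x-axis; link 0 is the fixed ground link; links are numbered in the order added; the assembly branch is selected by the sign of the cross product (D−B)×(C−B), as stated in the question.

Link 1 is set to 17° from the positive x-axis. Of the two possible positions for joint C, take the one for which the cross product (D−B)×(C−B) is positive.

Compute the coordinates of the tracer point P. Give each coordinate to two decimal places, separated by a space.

A=(0,0), D=(12.00,0)
B = A + 3.00·(cos17°, sin17°) = (2.8689, 0.8771)
|BD| = 9.1731
circle(B,9.00) ∩ circle(D,6.00): a=7.0394, h=5.6078
  candidates: C₊=(10.4122,5.7861) cross=51.441; C₋=(9.3398,-5.3781) cross=-51.441
  branch + wants cross > 0 → take C=(10.4122,5.7861) (cross=51.441)
ex = (C−B)/|BC| = (0.8381,0.5454); ey = (-0.5454,0.8381)
P = B + 2.00·ex + -0.96·ey = (5.0688,1.1634)

5.07 1.16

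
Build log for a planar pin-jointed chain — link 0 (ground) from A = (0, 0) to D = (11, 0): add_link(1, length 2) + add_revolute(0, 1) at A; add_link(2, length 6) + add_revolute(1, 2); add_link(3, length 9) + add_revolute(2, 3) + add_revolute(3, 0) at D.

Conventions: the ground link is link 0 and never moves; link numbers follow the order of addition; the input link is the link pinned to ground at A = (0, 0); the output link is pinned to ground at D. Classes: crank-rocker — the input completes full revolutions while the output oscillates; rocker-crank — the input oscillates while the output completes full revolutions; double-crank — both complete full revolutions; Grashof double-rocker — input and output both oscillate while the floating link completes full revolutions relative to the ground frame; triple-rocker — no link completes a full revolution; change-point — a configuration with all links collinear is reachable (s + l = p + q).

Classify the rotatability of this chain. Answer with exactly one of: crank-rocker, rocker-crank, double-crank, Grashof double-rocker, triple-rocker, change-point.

lengths: ground=11, input=2, coupler=6, output=9
sorted: s=2 (shortest), l=11 (longest), p+q=15
s + l = 13 vs p + q = 15
s + l < p + q (Grashof) with shortest = input link → crank-rocker

crank-rocker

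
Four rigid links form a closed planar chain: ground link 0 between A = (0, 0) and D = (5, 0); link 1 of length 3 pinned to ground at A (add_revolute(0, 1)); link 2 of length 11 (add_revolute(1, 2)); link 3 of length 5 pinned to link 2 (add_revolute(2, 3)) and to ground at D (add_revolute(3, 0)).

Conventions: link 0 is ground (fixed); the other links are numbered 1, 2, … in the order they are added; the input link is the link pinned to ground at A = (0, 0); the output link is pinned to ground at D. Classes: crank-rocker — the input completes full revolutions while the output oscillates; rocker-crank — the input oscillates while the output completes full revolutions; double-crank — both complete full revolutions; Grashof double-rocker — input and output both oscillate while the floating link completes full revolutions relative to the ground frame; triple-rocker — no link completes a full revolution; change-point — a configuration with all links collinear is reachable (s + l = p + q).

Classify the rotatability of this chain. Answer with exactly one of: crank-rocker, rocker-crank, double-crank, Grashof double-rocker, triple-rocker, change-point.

lengths: ground=5, input=3, coupler=11, output=5
sorted: s=3 (shortest), l=11 (longest), p+q=10
s + l = 14 vs p + q = 10
s + l > p + q → non-Grashof → no link fully rotates → triple-rocker

triple-rocker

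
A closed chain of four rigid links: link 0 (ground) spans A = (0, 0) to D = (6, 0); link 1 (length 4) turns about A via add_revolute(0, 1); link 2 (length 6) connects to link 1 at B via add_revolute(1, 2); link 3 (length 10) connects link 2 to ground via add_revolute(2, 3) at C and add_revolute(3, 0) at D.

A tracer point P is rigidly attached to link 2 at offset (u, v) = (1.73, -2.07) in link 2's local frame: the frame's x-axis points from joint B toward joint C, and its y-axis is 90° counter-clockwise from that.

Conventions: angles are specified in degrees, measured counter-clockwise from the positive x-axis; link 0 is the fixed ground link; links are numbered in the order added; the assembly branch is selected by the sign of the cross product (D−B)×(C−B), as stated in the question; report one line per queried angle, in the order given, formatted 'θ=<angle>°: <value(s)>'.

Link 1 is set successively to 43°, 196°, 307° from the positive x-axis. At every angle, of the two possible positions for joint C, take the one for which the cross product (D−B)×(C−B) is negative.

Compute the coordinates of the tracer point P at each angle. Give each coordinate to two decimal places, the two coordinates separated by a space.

A=(0,0), D=(6.00,0)
θ=43°: B = A + 4.00·(cos43°, sin43°) = (2.9254, 2.7280)
θ=43°: |BD| = 4.1104
θ=43°: circle(B,6.00) ∩ circle(D,10.00): a=-5.7300, h=1.7795
θ=43°:   candidates: C₊=(-0.1797,7.8620) cross=7.314; C₋=(-2.5418,5.1999) cross=-7.314
θ=43°:   branch - wants cross < 0 → take C=(-2.5418,5.1999) (cross=-7.314)
θ=43°: ex = (C−B)/|BC| = (-0.9112,0.4120); ey = (-0.4120,-0.9112)
θ=43°: P = B + 1.73·ex + -2.07·ey = (2.2018,5.3269)
θ=196°: B = A + 4.00·(cos196°, sin196°) = (-3.8450, -1.1025)
θ=196°: |BD| = 9.9066
θ=196°: circle(B,6.00) ∩ circle(D,10.00): a=1.7231, h=5.7472
θ=196°:   candidates: C₊=(-2.7723,4.8008) cross=56.936; C₋=(-1.4930,-6.6223) cross=-56.936
θ=196°:   branch - wants cross < 0 → take C=(-1.4930,-6.6223) (cross=-56.936)
θ=196°: ex = (C−B)/|BC| = (0.3920,-0.9200); ey = (0.9200,0.3920)
θ=196°: P = B + 1.73·ex + -2.07·ey = (-5.0712,-3.5055)
θ=307°: B = A + 4.00·(cos307°, sin307°) = (2.4073, -3.1945)
θ=307°: |BD| = 4.8076
θ=307°: circle(B,6.00) ∩ circle(D,10.00): a=-4.2524, h=4.2329
θ=307°:   candidates: C₊=(-3.5832,-2.8569) cross=20.350; C₋=(2.0421,-9.1834) cross=-20.350
θ=307°:   branch - wants cross < 0 → take C=(2.0421,-9.1834) (cross=-20.350)
θ=307°: ex = (C−B)/|BC| = (-0.0609,-0.9981); ey = (0.9981,-0.0609)
θ=307°: P = B + 1.73·ex + -2.07·ey = (0.2358,-4.7954)

θ=43°: 2.20 5.33
θ=196°: -5.07 -3.51
θ=307°: 0.24 -4.80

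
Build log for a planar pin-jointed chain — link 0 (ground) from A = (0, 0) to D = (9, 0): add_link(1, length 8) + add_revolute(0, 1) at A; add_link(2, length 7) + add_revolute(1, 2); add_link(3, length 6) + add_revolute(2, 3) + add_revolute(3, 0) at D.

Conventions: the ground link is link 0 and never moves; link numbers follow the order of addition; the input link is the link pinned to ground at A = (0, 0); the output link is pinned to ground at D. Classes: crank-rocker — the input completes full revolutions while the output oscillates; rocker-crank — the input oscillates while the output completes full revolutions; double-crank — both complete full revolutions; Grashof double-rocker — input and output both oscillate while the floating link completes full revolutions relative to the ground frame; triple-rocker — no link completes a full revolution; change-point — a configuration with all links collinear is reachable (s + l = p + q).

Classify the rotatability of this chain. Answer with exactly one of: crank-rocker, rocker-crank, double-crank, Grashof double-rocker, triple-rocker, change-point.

lengths: ground=9, input=8, coupler=7, output=6
sorted: s=6 (shortest), l=9 (longest), p+q=15
s + l = 15 vs p + q = 15
s + l = p + q → change-point (collinear configuration reachable)

change-point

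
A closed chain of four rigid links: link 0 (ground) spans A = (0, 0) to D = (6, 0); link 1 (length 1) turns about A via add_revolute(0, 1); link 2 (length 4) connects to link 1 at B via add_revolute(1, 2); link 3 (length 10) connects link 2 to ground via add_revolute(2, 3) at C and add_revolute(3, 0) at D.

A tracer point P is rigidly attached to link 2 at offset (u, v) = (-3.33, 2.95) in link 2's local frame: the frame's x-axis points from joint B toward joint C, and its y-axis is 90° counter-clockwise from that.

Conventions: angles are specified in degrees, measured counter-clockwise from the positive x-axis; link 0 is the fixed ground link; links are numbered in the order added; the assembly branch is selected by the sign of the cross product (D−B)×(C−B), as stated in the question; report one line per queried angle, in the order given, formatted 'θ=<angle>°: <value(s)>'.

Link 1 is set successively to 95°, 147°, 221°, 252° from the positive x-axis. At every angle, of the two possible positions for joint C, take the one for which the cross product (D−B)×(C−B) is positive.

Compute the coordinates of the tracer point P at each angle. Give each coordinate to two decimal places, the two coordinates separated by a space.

A=(0,0), D=(6.00,0)
θ=95°: B = A + 1.00·(cos95°, sin95°) = (-0.0872, 0.9962)
θ=95°: |BD| = 6.1681
θ=95°: circle(B,4.00) ∩ circle(D,10.00): a=-3.7251, h=1.4572
θ=95°:   candidates: C₊=(-3.5280,3.0359) cross=8.988; C₋=(-3.9987,0.1598) cross=-8.988
θ=95°:   branch + wants cross > 0 → take C=(-3.5280,3.0359) (cross=8.988)
θ=95°: ex = (C−B)/|BC| = (-0.8602,0.5099); ey = (-0.5099,-0.8602)
θ=95°: P = B + -3.33·ex + 2.95·ey = (1.2731,-3.2395)
θ=147°: B = A + 1.00·(cos147°, sin147°) = (-0.8387, 0.5446)
θ=147°: |BD| = 6.8603
θ=147°: circle(B,4.00) ∩ circle(D,10.00): a=-2.6920, h=2.9586
θ=147°:   candidates: C₊=(-3.2873,3.7076) cross=20.297; C₋=(-3.7571,-2.1909) cross=-20.297
θ=147°:   branch + wants cross > 0 → take C=(-3.2873,3.7076) (cross=20.297)
θ=147°: ex = (C−B)/|BC| = (-0.6122,0.7907); ey = (-0.7907,-0.6122)
θ=147°: P = B + -3.33·ex + 2.95·ey = (-1.1329,-3.8944)
θ=221°: B = A + 1.00·(cos221°, sin221°) = (-0.7547, -0.6561)
θ=221°: |BD| = 6.7865
θ=221°: circle(B,4.00) ∩ circle(D,10.00): a=-2.7955, h=2.8610
θ=221°:   candidates: C₊=(-3.8137,1.9213) cross=19.416; C₋=(-3.2606,-3.7739) cross=-19.416
θ=221°:   branch + wants cross > 0 → take C=(-3.8137,1.9213) (cross=19.416)
θ=221°: ex = (C−B)/|BC| = (-0.7647,0.6443); ey = (-0.6443,-0.7647)
θ=221°: P = B + -3.33·ex + 2.95·ey = (-0.1089,-5.0577)
θ=252°: B = A + 1.00·(cos252°, sin252°) = (-0.3090, -0.9511)
θ=252°: |BD| = 6.3803
θ=252°: circle(B,4.00) ∩ circle(D,10.00): a=-3.3926, h=2.1190
θ=252°:   candidates: C₊=(-3.9796,0.6386) cross=13.520; C₋=(-3.3479,-3.5521) cross=-13.520
θ=252°:   branch + wants cross > 0 → take C=(-3.9796,0.6386) (cross=13.520)
θ=252°: ex = (C−B)/|BC| = (-0.9176,0.3974); ey = (-0.3974,-0.9176)
θ=252°: P = B + -3.33·ex + 2.95·ey = (1.5744,-4.9815)

θ=95°: 1.27 -3.24
θ=147°: -1.13 -3.89
θ=221°: -0.11 -5.06
θ=252°: 1.57 -4.98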